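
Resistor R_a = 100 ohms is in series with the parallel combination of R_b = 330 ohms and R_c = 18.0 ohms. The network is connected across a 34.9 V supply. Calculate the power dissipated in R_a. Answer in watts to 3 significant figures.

8.89 W

Collapse R_b‖R_c to a single equivalent, reducing the network to two series elements.
R_p = (330×18.0)/(330+18.0) = 17.07 Ω
R_total = 100 + 17.07 = 117.1 Ω
I = V / R_total = 34.9 / 117.1 = 0.2981 A
The full supply current passes through R_a: P = I²R.
P_R_a = (0.2981)² × 100 = 8.887 W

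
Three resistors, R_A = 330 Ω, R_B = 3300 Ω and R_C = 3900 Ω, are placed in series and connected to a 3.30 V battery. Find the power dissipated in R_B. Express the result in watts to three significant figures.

0.000634 W

Since the resistors are in series they all carry the loop current I = V/R_total; the power in any one is I²R.
R_total = 330 + 3300 + 3900 = 7530 Ω
I = V / R_total = 3.30 / 7530 = 0.0004382 A
P_R_B = I² × R_B = (0.0004382)² × 3300 = 0.0006338 W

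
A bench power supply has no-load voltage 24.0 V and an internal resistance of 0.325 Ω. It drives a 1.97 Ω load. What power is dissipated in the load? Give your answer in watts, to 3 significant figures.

Find the circuit current first, then P = I²R for the load (series elements share I).
I = ε / (r + R) = 24.0 / (0.325 + 1.97) = 10.46 A
P_load = I² R = (10.46)² × 1.97 = 215.4 W

215 W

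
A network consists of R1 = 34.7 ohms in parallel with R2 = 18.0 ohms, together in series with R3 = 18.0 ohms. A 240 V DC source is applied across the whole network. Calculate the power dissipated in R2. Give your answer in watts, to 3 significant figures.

504 W

Collapse the R1‖R2 pair into one equivalent R_p; then R_p and R3 form a series string.
R_p = (34.7×18.0)/(34.7+18.0) = 11.85 Ω
R_total = R_p + 18.0 = 11.85 + 18.0 = 29.85 Ω
I = V / R_total = 240 / 29.85 = 8.040 A
Voltage across the parallel pair: V_p = I × R_p = 8.040 × 11.85 = 95.29 V
R2 has V_p across it, so P = V_p²/R2.
P_R2 = (95.29)² / 18.0 = 504.4 W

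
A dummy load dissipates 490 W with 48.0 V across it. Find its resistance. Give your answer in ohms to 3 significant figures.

4.70 Ω

Inverting the appropriate power form: R = V² / P.
R = (48.0)² / 490 = 4.702 Ω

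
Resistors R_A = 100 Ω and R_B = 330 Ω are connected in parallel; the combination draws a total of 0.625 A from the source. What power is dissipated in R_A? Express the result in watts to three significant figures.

23.0 W

We need the common branch voltage; get it from I_total × R_eq, then P = V²/R for the branch.
1/R_eq = 1/100 + 1/330 ⇒ R_eq = 76.74 Ω
V = I_total × R_eq = 0.6250 × 76.74 = 47.97 V
P_R_A = V² / R_A = (47.97)² / 100 = 23.01 W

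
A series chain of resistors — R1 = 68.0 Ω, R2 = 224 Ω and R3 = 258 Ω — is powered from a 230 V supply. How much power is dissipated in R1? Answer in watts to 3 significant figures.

11.9 W

Since the resistors are in series they all carry the loop current I = V/R_total; the power in any one is I²R.
R_total = 68.0 + 224 + 258 = 550.0 Ω
I = V / R_total = 230 / 550.0 = 0.4182 A
P_R1 = I² × R1 = (0.4182)² × 68.0 = 11.89 W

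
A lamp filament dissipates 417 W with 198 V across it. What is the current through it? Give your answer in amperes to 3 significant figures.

Rearranging the power relation for the two known quantities gives I = P / V.
I = 417 / 198 = 2.106 A

2.11 A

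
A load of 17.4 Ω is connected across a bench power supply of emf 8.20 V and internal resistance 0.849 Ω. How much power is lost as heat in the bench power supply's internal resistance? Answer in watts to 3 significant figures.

0.171 W

The source's internal resistance is just another series element carrying I; its dissipation is I²r.
I = ε / (r + R) = 8.20 / (0.849 + 17.4) = 0.4493 A
P_int = I² r = (0.4493)² × 0.849 = 0.1714 W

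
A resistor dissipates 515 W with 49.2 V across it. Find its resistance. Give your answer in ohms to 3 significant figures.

4.70 Ω

Inverting the appropriate power form: R = V² / P.
R = (49.2)² / 515 = 4.700 Ω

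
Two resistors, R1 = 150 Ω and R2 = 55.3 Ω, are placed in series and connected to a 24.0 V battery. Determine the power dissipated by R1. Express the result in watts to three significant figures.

2.05 W

Series elements share the same current, so find I first, then use P = I²R.
R_total = 150 + 55.3 = 205.3 Ω
I = V / R_total = 24.0 / 205.3 = 0.1169 A
P_R1 = I² × R1 = (0.1169)² × 150 = 2.050 W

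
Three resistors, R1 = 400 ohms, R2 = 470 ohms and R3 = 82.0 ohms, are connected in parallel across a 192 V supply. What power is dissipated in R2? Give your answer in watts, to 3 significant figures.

Each parallel branch sees the full supply voltage, so P = V²/R applies directly to the target branch.
P_R2 = V² / R2 = (192)² / 470 Ω = 78.43 W

78.4 W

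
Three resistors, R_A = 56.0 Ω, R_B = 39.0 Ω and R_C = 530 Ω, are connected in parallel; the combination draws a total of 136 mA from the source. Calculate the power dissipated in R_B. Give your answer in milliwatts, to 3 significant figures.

We need the common branch voltage; get it from I_total × R_eq, then P = V²/R for the branch.
1/R_eq = 1/56.0 + 1/39.0 + 1/530 ⇒ R_eq = 22.03 Ω
V = I_total × R_eq = 0.1360 × 22.03 = 2.997 V
P_R_B = V² / R_B = (2.997)² / 39.0 = 0.2302 W

230 mW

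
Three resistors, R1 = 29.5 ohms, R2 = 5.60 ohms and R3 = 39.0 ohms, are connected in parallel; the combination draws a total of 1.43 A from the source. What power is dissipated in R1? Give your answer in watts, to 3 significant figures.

We need the common branch voltage; get it from I_total × R_eq, then P = V²/R for the branch.
1/R_eq = 1/29.5 + 1/5.60 + 1/39.0 ⇒ R_eq = 4.200 Ω
V = I_total × R_eq = 1.430 × 4.200 = 6.006 V
P_R1 = V² / R1 = (6.006)² / 29.5 = 1.223 W

1.22 W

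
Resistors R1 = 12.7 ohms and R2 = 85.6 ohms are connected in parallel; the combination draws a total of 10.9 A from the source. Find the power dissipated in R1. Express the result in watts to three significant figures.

1140 W

Parallel branches share V, not I — compute V via R_eq, then use V²/R for the target branch.
1/R_eq = 1/12.7 + 1/85.6 ⇒ R_eq = 11.06 Ω
V = I_total × R_eq = 10.90 × 11.06 = 120.5 V
P_R1 = V² / R1 = (120.5)² / 12.7 = 1144 W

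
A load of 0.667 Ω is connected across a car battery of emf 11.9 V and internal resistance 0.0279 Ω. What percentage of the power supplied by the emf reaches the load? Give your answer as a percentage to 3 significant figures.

96.0 %

Both r and R carry the same current, so the power split is just the resistance split: η = R/(R+r).
η = R / (R + r) = 0.667 / (0.667 + 0.0279) = 0.9599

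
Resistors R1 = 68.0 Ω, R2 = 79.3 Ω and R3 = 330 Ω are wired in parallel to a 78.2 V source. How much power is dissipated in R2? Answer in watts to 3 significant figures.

R2 sits directly across the source, so P = V²/R with V = 78.2 V.
P_R2 = V² / R2 = (78.2)² / 79.3 Ω = 77.12 W

77.1 W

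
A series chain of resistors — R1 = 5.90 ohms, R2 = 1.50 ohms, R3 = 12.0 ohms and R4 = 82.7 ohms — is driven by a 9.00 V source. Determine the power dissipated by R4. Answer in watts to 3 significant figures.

In a series string the same current flows through every resistor — find that current, then P = I²R for the one we want.
R_total = 5.90 + 1.50 + 12.0 + 82.7 = 102.1 Ω
I = V / R_total = 9.00 / 102.1 = 0.08815 A
P_R4 = I² × R4 = (0.08815)² × 82.7 = 0.6426 W

0.643 W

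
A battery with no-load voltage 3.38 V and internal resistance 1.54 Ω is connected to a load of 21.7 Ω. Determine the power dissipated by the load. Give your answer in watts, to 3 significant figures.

With r and R in series, I = ε/(r+R); the load dissipates I²R.
I = ε / (r + R) = 3.38 / (1.54 + 21.7) = 0.1454 A
P_load = I² R = (0.1454)² × 21.7 = 0.4590 W

0.459 W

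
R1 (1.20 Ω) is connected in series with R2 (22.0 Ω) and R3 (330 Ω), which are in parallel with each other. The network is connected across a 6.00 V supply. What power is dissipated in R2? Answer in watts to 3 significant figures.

1.46 W

Replace R2 and R3 with their parallel equivalent so the circuit becomes R1 in series with R_p.
R_p = (22.0×330)/(22.0+330) = 20.62 Ω
R_total = 1.20 + 20.62 = 21.82 Ω
I = V / R_total = 6.00 / 21.82 = 0.2749 A
Voltage across the parallel pair: V_p = I × R_p = 0.2749 × 20.62 = 5.670 V
With V_p across R2, its power is V_p²/R2.
P_R2 = (5.670)² / 22.0 = 1.461 W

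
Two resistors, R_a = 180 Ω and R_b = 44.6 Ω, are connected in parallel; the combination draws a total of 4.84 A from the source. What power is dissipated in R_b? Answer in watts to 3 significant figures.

671 W

Parallel branches share V, not I — compute V via R_eq, then use V²/R for the target branch.
1/R_eq = 1/180 + 1/44.6 ⇒ R_eq = 35.74 Ω
V = I_total × R_eq = 4.840 × 35.74 = 173.0 V
P_R_b = V² / R_b = (173.0)² / 44.6 = 671.0 W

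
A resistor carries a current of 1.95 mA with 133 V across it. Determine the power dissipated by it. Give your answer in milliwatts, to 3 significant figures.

V and I are known directly — P = V I, no intermediate step needed.
P = 133 V × 0.001950 A = 0.2593 W

259 mW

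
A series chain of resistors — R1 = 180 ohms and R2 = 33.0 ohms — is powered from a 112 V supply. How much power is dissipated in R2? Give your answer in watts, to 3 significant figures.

The current is common to all series resistors; compute it, then apply P = I²R for the target.
R_total = 180 + 33.0 = 213.0 Ω
I = V / R_total = 112 / 213.0 = 0.5258 A
P_R2 = I² × R2 = (0.5258)² × 33.0 = 9.124 W

9.12 W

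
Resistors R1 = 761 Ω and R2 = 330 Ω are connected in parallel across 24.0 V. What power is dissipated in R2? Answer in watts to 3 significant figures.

R2 sits directly across the source, so P = V²/R with V = 24.0 V.
P_R2 = V² / R2 = (24.0)² / 330 Ω = 1.745 W

1.75 W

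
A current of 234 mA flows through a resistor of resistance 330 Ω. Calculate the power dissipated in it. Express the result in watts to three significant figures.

The current through and the resistance of the element are both given; use P = I²R.
P = (0.2340 A)² × 330 Ω = 18.07 W

18.1 W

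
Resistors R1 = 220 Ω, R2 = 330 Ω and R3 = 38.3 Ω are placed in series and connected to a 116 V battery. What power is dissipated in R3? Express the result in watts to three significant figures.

The current is common to all series resistors; compute it, then apply P = I²R for the target.
R_total = 220 + 330 + 38.3 = 588.3 Ω
I = V / R_total = 116 / 588.3 = 0.1972 A
P_R3 = I² × R3 = (0.1972)² × 38.3 = 1.489 W

1.49 W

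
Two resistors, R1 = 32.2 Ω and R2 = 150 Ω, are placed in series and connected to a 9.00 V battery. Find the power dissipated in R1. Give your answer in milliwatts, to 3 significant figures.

78.6 mW

In a series string the same current flows through every resistor — find that current, then P = I²R for the one we want.
R_total = 32.2 + 150 = 182.2 Ω
I = V / R_total = 9.00 / 182.2 = 0.04940 A
P_R1 = I² × R1 = (0.04940)² × 32.2 = 0.07857 W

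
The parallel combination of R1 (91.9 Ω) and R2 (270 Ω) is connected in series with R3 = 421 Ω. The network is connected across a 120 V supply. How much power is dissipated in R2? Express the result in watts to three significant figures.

1.05 W

Collapse the R1‖R2 pair into one equivalent R_p; then R_p and R3 form a series string.
R_p = (91.9×270)/(91.9+270) = 68.56 Ω
R_total = R_p + 421 = 68.56 + 421 = 489.6 Ω
I = V / R_total = 120 / 489.6 = 0.2451 A
Voltage across the parallel pair: V_p = I × R_p = 0.2451 × 68.56 = 16.81 V
R2 sits across V_p; its power is V_p²/R.
P_R2 = (16.81)² / 270 = 1.046 W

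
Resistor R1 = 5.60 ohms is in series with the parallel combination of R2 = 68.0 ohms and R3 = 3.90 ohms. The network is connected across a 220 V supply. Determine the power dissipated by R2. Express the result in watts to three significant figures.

112 W

Replace R2 and R3 with their parallel equivalent so the circuit becomes R1 in series with R_p.
R_p = (68.0×3.90)/(68.0+3.90) = 3.688 Ω
R_total = 5.60 + 3.688 = 9.288 Ω
I = V / R_total = 220 / 9.288 = 23.69 A
Voltage across the parallel pair: V_p = I × R_p = 23.69 × 3.688 = 87.36 V
With V_p across R2, its power is V_p²/R2.
P_R2 = (87.36)² / 68.0 = 112.2 W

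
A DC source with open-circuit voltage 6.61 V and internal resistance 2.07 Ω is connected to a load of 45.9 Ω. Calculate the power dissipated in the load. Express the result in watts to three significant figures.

0.872 W

With r and R in series, I = ε/(r+R); the load dissipates I²R.
I = ε / (r + R) = 6.61 / (2.07 + 45.9) = 0.1378 A
P_load = I² R = (0.1378)² × 45.9 = 0.8715 W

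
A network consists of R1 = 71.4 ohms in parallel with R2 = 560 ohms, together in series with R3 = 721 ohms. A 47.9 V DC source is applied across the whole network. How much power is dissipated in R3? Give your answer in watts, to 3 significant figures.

2.69 W

Combine R1 and R2 into their parallel equivalent first, reducing the network to two series resistors.
R_p = (71.4×560)/(71.4+560) = 63.33 Ω
R_total = R_p + 721 = 63.33 + 721 = 784.3 Ω
I = V / R_total = 47.9 / 784.3 = 0.06107 A
R3 carries the full series current, so P = I²R.
P_R3 = (0.06107)² × 721 = 2.689 W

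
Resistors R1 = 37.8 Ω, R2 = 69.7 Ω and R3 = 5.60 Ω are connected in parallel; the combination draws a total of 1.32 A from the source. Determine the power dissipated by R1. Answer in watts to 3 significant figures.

Only the total current is stated, so first find the parallel equivalent to get the voltage across the combination.
1/R_eq = 1/37.8 + 1/69.7 + 1/5.60 ⇒ R_eq = 4.558 Ω
V = I_total × R_eq = 1.320 × 4.558 = 6.017 V
P_R1 = V² / R1 = (6.017)² / 37.8 = 0.9578 W

0.958 W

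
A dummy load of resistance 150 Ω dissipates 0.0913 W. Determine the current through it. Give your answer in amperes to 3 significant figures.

0.0247 A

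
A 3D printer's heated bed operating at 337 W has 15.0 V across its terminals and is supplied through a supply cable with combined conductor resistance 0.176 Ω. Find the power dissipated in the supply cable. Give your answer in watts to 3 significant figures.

88.8 W

Line loss is just I²R for the cable — we know both I and R_line directly.
I = P / V = 337 / 15.0 = 22.47 A through the supply cable.
P_line = I² R_line = (22.47)² × 0.176 = 88.84 W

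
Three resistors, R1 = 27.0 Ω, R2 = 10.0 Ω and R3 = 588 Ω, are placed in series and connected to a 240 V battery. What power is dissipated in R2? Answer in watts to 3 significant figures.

Every series element carries the same I. Get I from the total resistance, then P = I² × R2.
R_total = 27.0 + 10.0 + 588 = 625.0 Ω
I = V / R_total = 240 / 625.0 = 0.3840 A
P_R2 = I² × R2 = (0.3840)² × 10.0 = 1.475 W

1.47 W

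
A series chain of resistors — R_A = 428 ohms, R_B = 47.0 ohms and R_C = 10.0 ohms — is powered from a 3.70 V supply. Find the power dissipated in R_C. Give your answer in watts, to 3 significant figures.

0.000582 W

Every series element carries the same I. Get I from the total resistance, then P = I² × R_C.
R_total = 428 + 47.0 + 10.0 = 485.0 Ω
I = V / R_total = 3.70 / 485.0 = 0.007629 A
P_R_C = I² × R_C = (0.007629)² × 10.0 = 0.0005820 W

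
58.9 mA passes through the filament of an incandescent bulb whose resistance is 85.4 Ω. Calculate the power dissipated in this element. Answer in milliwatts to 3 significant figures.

296 mW

Knowing I and R, the power is just I²R — no need to find V first.
P = (0.05890 A)² × 85.4 Ω = 0.2963 W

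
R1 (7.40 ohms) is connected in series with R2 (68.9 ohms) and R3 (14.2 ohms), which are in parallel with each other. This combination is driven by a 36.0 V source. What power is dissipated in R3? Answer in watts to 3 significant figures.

First combine the parallel branches into one equivalent R_p, then R1 + R_p is a series pair.
R_p = (68.9×14.2)/(68.9+14.2) = 11.77 Ω
R_total = 7.40 + 11.77 = 19.17 Ω
I = V / R_total = 36.0 / 19.17 = 1.878 A
Voltage across the parallel pair: V_p = I × R_p = 1.878 × 11.77 = 22.11 V
With V_p across R3, its power is V_p²/R3.
P_R3 = (22.11)² / 14.2 = 34.41 W

34.4 W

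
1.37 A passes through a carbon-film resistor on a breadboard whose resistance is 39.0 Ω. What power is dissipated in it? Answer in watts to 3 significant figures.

Current and resistance are given, so P = I²R is the direct form.
P = (1.370 A)² × 39.0 Ω = 73.20 W

73.2 W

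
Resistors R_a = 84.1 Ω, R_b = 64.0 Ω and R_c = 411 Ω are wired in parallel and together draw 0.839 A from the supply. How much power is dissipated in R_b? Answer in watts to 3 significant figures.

12.3 W

We need the common branch voltage; get it from I_total × R_eq, then P = V²/R for the branch.
1/R_eq = 1/84.1 + 1/64.0 + 1/411 ⇒ R_eq = 33.39 Ω
V = I_total × R_eq = 0.8390 × 33.39 = 28.01 V
P_R_b = V² / R_b = (28.01)² / 64.0 = 12.26 W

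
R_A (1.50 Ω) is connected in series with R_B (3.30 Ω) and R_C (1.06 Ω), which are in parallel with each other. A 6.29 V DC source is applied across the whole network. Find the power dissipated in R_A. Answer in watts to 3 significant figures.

11.2 W

Collapse R_B‖R_C to a single equivalent, reducing the network to two series elements.
R_p = (3.30×1.06)/(3.30+1.06) = 0.8023 Ω
R_total = 1.50 + 0.8023 = 2.302 Ω
I = V / R_total = 6.29 / 2.302 = 2.732 A
All the current flows through R_A; use P = I²R.
P_R_A = (2.732)² × 1.50 = 11.20 W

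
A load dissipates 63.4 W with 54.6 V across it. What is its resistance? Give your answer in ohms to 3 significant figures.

The two known quantities fix the third via R = V² / P.
R = (54.6)² / 63.4 = 47.02 Ω

47.0 Ω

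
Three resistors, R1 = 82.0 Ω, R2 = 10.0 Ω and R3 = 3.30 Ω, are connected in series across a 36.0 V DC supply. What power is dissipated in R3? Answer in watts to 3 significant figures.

Since the resistors are in series they all carry the loop current I = V/R_total; the power in any one is I²R.
R_total = 82.0 + 10.0 + 3.30 = 95.30 Ω
I = V / R_total = 36.0 / 95.30 = 0.3778 A
P_R3 = I² × R3 = (0.3778)² × 3.30 = 0.4709 W

0.471 W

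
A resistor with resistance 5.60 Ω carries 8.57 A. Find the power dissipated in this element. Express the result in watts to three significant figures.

411 W

The current through and the resistance of the element are both given; use P = I²R.
P = (8.570 A)² × 5.60 Ω = 411.3 W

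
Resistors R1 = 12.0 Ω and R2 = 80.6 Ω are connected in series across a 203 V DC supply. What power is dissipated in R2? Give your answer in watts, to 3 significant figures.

In a series string the same current flows through every resistor — find that current, then P = I²R for the one we want.
R_total = 12.0 + 80.6 = 92.60 Ω
I = V / R_total = 203 / 92.60 = 2.192 A
P_R2 = I² × R2 = (2.192)² × 80.6 = 387.4 W

387 W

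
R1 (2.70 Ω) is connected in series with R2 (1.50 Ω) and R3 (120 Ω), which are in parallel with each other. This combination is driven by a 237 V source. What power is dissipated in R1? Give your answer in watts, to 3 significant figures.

8670 W

Replace R2 and R3 with their parallel equivalent so the circuit becomes R1 in series with R_p.
R_p = (1.50×120)/(1.50+120) = 1.481 Ω
R_total = 2.70 + 1.481 = 4.181 Ω
I = V / R_total = 237 / 4.181 = 56.68 A
R1 is in the main series path, so its power is I²R1.
P_R1 = (56.68)² × 2.70 = 8674 W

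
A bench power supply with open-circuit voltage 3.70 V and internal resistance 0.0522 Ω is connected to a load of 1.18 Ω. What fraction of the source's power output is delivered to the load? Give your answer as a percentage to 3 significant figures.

η = P_load/(P_load+P_int) = I²R/(I²R+I²r) = R/(R+r) — the I² cancels for series elements.
η = R / (R + r) = 1.18 / (1.18 + 0.0522) = 0.9576

95.8 %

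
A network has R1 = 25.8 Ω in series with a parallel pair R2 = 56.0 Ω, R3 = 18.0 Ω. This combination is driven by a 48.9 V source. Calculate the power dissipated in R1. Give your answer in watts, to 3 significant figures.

39.7 W

Collapse R2‖R3 to a single equivalent, reducing the network to two series elements.
R_p = (56.0×18.0)/(56.0+18.0) = 13.62 Ω
R_total = 25.8 + 13.62 = 39.42 Ω
I = V / R_total = 48.9 / 39.42 = 1.240 A
R1 is in the main series path, so its power is I²R1.
P_R1 = (1.240)² × 25.8 = 39.70 W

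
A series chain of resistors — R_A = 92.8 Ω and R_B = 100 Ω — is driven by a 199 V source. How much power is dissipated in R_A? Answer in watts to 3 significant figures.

Since the resistors are in series they all carry the loop current I = V/R_total; the power in any one is I²R.
R_total = 92.8 + 100 = 192.8 Ω
I = V / R_total = 199 / 192.8 = 1.032 A
P_R_A = I² × R_A = (1.032)² × 92.8 = 98.86 W

98.9 W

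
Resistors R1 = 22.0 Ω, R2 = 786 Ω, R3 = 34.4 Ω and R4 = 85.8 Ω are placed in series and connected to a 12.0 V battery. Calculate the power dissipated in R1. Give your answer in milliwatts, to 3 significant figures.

3.68 mW

Since the resistors are in series they all carry the loop current I = V/R_total; the power in any one is I²R.
R_total = 22.0 + 786 + 34.4 + 85.8 = 928.2 Ω
I = V / R_total = 12.0 / 928.2 = 0.01293 A
P_R1 = I² × R1 = (0.01293)² × 22.0 = 0.003677 W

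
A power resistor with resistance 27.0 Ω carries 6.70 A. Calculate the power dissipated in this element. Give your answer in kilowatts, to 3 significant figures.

1.21 kW

Current and resistance are given, so P = I²R is the direct form.
P = (6.700 A)² × 27.0 Ω = 1212 W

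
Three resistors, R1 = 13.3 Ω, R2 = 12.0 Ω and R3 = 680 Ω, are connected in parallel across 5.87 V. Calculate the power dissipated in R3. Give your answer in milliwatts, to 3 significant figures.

Parallel branches share the same voltage; P = V²/R gives the branch power in one step.
P_R3 = V² / R3 = (5.87)² / 680 Ω = 0.05067 W

50.7 mW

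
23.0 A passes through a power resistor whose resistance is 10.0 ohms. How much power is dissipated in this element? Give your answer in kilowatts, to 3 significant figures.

5.29 kW

Current and resistance are given, so P = I²R is the direct form.
P = (23.00 A)² × 10.0 Ω = 5290 W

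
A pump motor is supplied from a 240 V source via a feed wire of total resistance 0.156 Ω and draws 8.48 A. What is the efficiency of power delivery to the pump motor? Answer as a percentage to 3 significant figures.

99.4 %

The feed wire carries the full 8.48 A.
P_line = I² R_line = (8.480)² × 0.156 = 11.22 W
P_source = V I = 240 × 8.480 = 2035 W; P_load = 2024 W
η = P_load / P_source = 2024 / 2035 = 0.9945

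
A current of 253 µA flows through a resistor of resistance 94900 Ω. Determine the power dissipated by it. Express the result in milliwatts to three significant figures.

6.07 mW

Current and resistance are given, so P = I²R is the direct form.
P = (0.0002530 A)² × 94900 Ω = 0.006074 W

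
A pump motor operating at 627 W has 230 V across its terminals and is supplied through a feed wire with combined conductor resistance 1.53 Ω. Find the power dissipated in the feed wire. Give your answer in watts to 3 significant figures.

Only the current and the line resistance are needed for the I²R loss.
I = P / V = 627 / 230 = 2.726 A through the feed wire.
P_line = I² R_line = (2.726)² × 1.53 = 11.37 W

11.4 W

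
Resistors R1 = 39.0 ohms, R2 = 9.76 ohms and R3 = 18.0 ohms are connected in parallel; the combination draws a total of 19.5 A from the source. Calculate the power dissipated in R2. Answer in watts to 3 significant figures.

1160 W

The branches share the same voltage, but only the total current is given — find V from the equivalent resistance first.
1/R_eq = 1/39.0 + 1/9.76 + 1/18.0 ⇒ R_eq = 5.445 Ω
V = I_total × R_eq = 19.50 × 5.445 = 106.2 V
P_R2 = V² / R2 = (106.2)² / 9.76 = 1155 W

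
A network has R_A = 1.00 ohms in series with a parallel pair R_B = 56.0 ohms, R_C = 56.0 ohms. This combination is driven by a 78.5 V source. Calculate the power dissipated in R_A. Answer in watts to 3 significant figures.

Reduce the parallel pair to R_p first; the network is then a simple series string.
R_p = (56.0×56.0)/(56.0+56.0) = 28.00 Ω
R_total = 1.00 + 28.00 = 29.00 Ω
I = V / R_total = 78.5 / 29.00 = 2.707 A
All the current flows through R_A; use P = I²R.
P_R_A = (2.707)² × 1.00 = 7.327 W

7.33 W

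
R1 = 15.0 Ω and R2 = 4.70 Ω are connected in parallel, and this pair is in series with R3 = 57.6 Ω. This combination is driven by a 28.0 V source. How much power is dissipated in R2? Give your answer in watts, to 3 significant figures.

0.571 W

Collapse the R1‖R2 pair into one equivalent R_p; then R_p and R3 form a series string.
R_p = (15.0×4.70)/(15.0+4.70) = 3.579 Ω
R_total = R_p + 57.6 = 3.579 + 57.6 = 61.18 Ω
I = V / R_total = 28.0 / 61.18 = 0.4577 A
Voltage across the parallel pair: V_p = I × R_p = 0.4577 × 3.579 = 1.638 V
Use P = V²/R for R2 with V = V_p.
P_R2 = (1.638)² / 4.70 = 0.5708 W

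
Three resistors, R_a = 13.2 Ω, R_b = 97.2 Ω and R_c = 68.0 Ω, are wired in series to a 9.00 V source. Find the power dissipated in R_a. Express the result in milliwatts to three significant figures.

33.6 mW

Series elements share the same current, so find I first, then use P = I²R.
R_total = 13.2 + 97.2 + 68.0 = 178.4 Ω
I = V / R_total = 9.00 / 178.4 = 0.05045 A
P_R_a = I² × R_a = (0.05045)² × 13.2 = 0.03359 W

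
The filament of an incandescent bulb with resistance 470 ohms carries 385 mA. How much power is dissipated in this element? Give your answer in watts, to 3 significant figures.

69.7 W

Knowing I and R, the power is just I²R — no need to find V first.
P = (0.3850 A)² × 470 Ω = 69.67 W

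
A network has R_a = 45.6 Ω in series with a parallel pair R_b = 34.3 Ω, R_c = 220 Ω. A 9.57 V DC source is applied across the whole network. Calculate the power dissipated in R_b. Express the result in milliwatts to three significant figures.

415 mW

Replace R_b and R_c with their parallel equivalent so the circuit becomes R_a in series with R_p.
R_p = (34.3×220)/(34.3+220) = 29.67 Ω
R_total = 45.6 + 29.67 = 75.27 Ω
I = V / R_total = 9.57 / 75.27 = 0.1271 A
Voltage across the parallel pair: V_p = I × R_p = 0.1271 × 29.67 = 3.773 V
With V_p across R_b, its power is V_p²/R_b.
P_R_b = (3.773)² / 34.3 = 0.4149 W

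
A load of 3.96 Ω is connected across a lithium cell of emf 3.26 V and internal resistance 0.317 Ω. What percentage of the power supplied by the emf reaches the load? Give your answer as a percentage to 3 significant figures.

92.6 %

Both r and R carry the same current, so the power split is just the resistance split: η = R/(R+r).
η = R / (R + r) = 3.96 / (3.96 + 0.317) = 0.9259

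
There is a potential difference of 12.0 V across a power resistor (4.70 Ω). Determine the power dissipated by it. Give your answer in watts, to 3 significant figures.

With V across and R both known, P = V²/R gives the dissipation directly.
P = (12.0 V)² / 4.70 Ω = 30.64 W

30.6 W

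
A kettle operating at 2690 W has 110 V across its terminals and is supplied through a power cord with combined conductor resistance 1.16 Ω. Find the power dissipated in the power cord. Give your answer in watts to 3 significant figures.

Line loss is just I²R for the cable — we know both I and R_line directly.
I = P / V = 2690 / 110 = 24.45 A through the power cord.
P_line = I² R_line = (24.45)² × 1.16 = 693.7 W

694 W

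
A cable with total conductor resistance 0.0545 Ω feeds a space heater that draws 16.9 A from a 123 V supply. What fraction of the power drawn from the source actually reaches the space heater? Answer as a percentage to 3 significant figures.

99.3 %

The cable carries the full 16.9 A.
P_line = I² R_line = (16.90)² × 0.0545 = 15.57 W
P_source = V I = 123 × 16.90 = 2079 W; P_load = 2063 W
η = P_load / P_source = 2063 / 2079 = 0.9925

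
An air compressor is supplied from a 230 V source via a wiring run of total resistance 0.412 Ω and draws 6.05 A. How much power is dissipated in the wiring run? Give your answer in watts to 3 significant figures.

15.1 W

The wiring run is a series resistance carrying the load current; its dissipation is I²R_line.
The wiring run carries the full 6.05 A.
P_line = I² R_line = (6.050)² × 0.412 = 15.08 W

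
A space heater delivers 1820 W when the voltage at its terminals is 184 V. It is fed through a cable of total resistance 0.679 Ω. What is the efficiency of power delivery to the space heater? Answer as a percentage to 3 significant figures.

I = P / V = 1820 / 184 = 9.891 A through the cable.
P_line = I² R_line = (9.891)² × 0.679 = 66.43 W
P_source = P_load + P_line = 1820 + 66.43 = 1886 W
η = P_load / P_source = 1820 / 1886 = 0.9648

96.5 %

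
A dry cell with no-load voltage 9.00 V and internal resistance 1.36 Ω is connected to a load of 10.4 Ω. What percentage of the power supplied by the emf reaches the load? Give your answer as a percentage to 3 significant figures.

88.4 %

The source delivers εI, of which I²R reaches the load and I²r is lost; since I is common, η = R/(R+r).
η = R / (R + r) = 10.4 / (10.4 + 1.36) = 0.8844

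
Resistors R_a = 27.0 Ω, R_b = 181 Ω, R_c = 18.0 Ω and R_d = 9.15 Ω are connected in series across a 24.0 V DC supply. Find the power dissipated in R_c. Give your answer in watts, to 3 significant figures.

0.188 W

The current is common to all series resistors; compute it, then apply P = I²R for the target.
R_total = 27.0 + 181 + 18.0 + 9.15 = 235.2 Ω
I = V / R_total = 24.0 / 235.2 = 0.1021 A
P_R_c = I² × R_c = (0.1021)² × 18.0 = 0.1875 W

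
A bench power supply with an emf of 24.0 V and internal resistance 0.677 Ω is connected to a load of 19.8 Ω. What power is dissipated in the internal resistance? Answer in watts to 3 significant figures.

Internal loss is I²r, with I set by the total series resistance r+R.
I = ε / (r + R) = 24.0 / (0.677 + 19.8) = 1.172 A
P_int = I² r = (1.172)² × 0.677 = 0.9300 W

0.930 W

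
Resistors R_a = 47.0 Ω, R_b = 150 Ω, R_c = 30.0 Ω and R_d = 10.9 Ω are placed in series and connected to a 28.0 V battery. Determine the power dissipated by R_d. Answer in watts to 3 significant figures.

Every series element carries the same I. Get I from the total resistance, then P = I² × R_d.
R_total = 47.0 + 150 + 30.0 + 10.9 = 237.9 Ω
I = V / R_total = 28.0 / 237.9 = 0.1177 A
P_R_d = I² × R_d = (0.1177)² × 10.9 = 0.1510 W

0.151 W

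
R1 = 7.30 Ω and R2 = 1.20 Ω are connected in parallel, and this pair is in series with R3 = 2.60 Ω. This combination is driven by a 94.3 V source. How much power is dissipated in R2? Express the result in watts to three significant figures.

597 W

Collapse the R1‖R2 pair into one equivalent R_p; then R_p and R3 form a series string.
R_p = (7.30×1.20)/(7.30+1.20) = 1.031 Ω
R_total = R_p + 2.60 = 1.031 + 2.60 = 3.631 Ω
I = V / R_total = 94.3 / 3.631 = 25.97 A
Voltage across the parallel pair: V_p = I × R_p = 25.97 × 1.031 = 26.77 V
R2 has V_p across it, so P = V_p²/R2.
P_R2 = (26.77)² / 1.20 = 597.1 W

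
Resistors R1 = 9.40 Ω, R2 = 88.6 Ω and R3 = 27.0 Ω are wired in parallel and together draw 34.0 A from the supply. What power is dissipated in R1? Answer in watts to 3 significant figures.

We need the common branch voltage; get it from I_total × R_eq, then P = V²/R for the branch.
1/R_eq = 1/9.40 + 1/88.6 + 1/27.0 ⇒ R_eq = 6.464 Ω
V = I_total × R_eq = 34.00 × 6.464 = 219.8 V
P_R1 = V² / R1 = (219.8)² / 9.40 = 5138 W

5140 W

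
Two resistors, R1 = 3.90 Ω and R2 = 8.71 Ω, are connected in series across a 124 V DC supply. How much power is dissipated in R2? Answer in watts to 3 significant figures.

842 W

The current is common to all series resistors; compute it, then apply P = I²R for the target.
R_total = 3.90 + 8.71 = 12.61 Ω
I = V / R_total = 124 / 12.61 = 9.833 A
P_R2 = I² × R2 = (9.833)² × 8.71 = 842.2 W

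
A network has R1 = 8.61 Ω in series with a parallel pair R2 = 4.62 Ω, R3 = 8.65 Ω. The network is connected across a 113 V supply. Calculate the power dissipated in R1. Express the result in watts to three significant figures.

814 W

Collapse R2‖R3 to a single equivalent, reducing the network to two series elements.
R_p = (4.62×8.65)/(4.62+8.65) = 3.012 Ω
R_total = 8.61 + 3.012 = 11.62 Ω
I = V / R_total = 113 / 11.62 = 9.723 A
The full supply current passes through R1: P = I²R.
P_R1 = (9.723)² × 8.61 = 814.0 W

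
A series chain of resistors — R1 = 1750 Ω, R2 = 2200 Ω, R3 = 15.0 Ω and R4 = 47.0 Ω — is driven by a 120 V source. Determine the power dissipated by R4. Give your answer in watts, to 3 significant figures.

Since the resistors are in series they all carry the loop current I = V/R_total; the power in any one is I²R.
R_total = 1750 + 2200 + 15.0 + 47.0 = 4012 Ω
I = V / R_total = 120 / 4012 = 0.02991 A
P_R4 = I² × R4 = (0.02991)² × 47.0 = 0.04205 W

0.0420 W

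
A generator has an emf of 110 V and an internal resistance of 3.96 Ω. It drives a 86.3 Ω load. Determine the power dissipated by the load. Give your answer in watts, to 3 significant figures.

128 W

With r and R in series, I = ε/(r+R); the load dissipates I²R.
I = ε / (r + R) = 110 / (3.96 + 86.3) = 1.219 A
P_load = I² R = (1.219)² × 86.3 = 128.2 W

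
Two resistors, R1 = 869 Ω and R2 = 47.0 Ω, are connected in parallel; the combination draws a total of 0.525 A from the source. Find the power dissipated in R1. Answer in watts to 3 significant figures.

We need the common branch voltage; get it from I_total × R_eq, then P = V²/R for the branch.
1/R_eq = 1/869 + 1/47.0 ⇒ R_eq = 44.59 Ω
V = I_total × R_eq = 0.5250 × 44.59 = 23.41 V
P_R1 = V² / R1 = (23.41)² / 869 = 0.6306 W

0.631 W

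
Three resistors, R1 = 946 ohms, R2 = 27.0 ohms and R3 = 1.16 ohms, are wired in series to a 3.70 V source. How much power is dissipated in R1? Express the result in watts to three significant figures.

0.0136 W

Series elements share the same current, so find I first, then use P = I²R.
R_total = 946 + 27.0 + 1.16 = 974.2 Ω
I = V / R_total = 3.70 / 974.2 = 0.003798 A
P_R1 = I² × R1 = (0.003798)² × 946 = 0.01365 W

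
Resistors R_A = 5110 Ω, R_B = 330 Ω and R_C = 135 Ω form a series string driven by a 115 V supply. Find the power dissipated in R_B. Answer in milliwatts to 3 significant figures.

140 mW

Since the resistors are in series they all carry the loop current I = V/R_total; the power in any one is I²R.
R_total = 5110 + 330 + 135 = 5575 Ω
I = V / R_total = 115 / 5575 = 0.02063 A
P_R_B = I² × R_B = (0.02063)² × 330 = 0.1404 W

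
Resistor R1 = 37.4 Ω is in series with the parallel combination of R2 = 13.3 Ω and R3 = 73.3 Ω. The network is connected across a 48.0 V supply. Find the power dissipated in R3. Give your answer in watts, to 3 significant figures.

First combine the parallel branches into one equivalent R_p, then R1 + R_p is a series pair.
R_p = (13.3×73.3)/(13.3+73.3) = 11.26 Ω
R_total = 37.4 + 11.26 = 48.66 Ω
I = V / R_total = 48.0 / 48.66 = 0.9865 A
Voltage across the parallel pair: V_p = I × R_p = 0.9865 × 11.26 = 11.11 V
With V_p across R3, its power is V_p²/R3.
P_R3 = (11.11)² / 73.3 = 1.683 W

1.68 W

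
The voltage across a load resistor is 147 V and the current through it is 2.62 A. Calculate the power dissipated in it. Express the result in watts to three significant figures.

385 W

V and I are known directly — P = V I, no intermediate step needed.
P = 147 V × 2.620 A = 385.1 W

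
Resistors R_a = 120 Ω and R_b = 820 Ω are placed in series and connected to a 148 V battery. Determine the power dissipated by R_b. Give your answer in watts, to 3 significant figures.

20.3 W

Series elements share the same current, so find I first, then use P = I²R.
R_total = 120 + 820 = 940.0 Ω
I = V / R_total = 148 / 940.0 = 0.1574 A
P_R_b = I² × R_b = (0.1574)² × 820 = 20.33 W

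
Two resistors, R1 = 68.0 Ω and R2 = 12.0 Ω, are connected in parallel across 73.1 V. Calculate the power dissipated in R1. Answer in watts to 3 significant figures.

78.6 W

The supply voltage appears across each parallel branch — just use P = V²/R1.
P_R1 = V² / R1 = (73.1)² / 68.0 Ω = 78.58 W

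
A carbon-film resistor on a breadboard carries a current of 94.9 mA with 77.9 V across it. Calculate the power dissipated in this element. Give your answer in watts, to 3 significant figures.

7.39 W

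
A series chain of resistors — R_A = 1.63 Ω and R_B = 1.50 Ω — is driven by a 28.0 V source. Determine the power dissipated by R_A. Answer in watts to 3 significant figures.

Since the resistors are in series they all carry the loop current I = V/R_total; the power in any one is I²R.
R_total = 1.63 + 1.50 = 3.130 Ω
I = V / R_total = 28.0 / 3.130 = 8.946 A
P_R_A = I² × R_A = (8.946)² × 1.63 = 130.4 W

130 W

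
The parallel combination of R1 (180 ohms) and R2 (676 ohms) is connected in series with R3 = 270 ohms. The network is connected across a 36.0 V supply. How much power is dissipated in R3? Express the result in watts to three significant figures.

Combine R1 and R2 into their parallel equivalent first, reducing the network to two series resistors.
R_p = (180×676)/(180+676) = 142.1 Ω
R_total = R_p + 270 = 142.1 + 270 = 412.1 Ω
I = V / R_total = 36.0 / 412.1 = 0.08735 A
R3 is the series element, so its power is I²R.
P_R3 = (0.08735)² × 270 = 2.060 W

2.06 W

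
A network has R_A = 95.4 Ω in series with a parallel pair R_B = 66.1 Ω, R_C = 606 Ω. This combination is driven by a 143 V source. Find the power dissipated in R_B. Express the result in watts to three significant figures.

Replace R_B and R_C with their parallel equivalent so the circuit becomes R_A in series with R_p.
R_p = (66.1×606)/(66.1+606) = 59.60 Ω
R_total = 95.4 + 59.60 = 155.0 Ω
I = V / R_total = 143 / 155.0 = 0.9226 A
Voltage across the parallel pair: V_p = I × R_p = 0.9226 × 59.60 = 54.99 V
R_B sees V_p directly, so P = V_p² / R_B.
P_R_B = (54.99)² / 66.1 = 45.74 W

45.7 W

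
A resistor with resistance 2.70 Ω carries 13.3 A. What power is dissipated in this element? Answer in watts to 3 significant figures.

The current through and the resistance of the element are both given; use P = I²R.
P = (13.30 A)² × 2.70 Ω = 477.6 W

478 W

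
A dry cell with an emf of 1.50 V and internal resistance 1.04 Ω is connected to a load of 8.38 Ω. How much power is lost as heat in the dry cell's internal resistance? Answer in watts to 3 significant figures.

Internal loss is I²r, with I set by the total series resistance r+R.
I = ε / (r + R) = 1.50 / (1.04 + 8.38) = 0.1592 A
P_int = I² r = (0.1592)² × 1.04 = 0.02637 W

0.0264 W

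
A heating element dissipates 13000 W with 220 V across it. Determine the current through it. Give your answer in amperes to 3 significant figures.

59.1 A

From P = V I = I²R = V²/R, with the two given quantities we get I = P / V.
I = 13000 / 220 = 59.09 A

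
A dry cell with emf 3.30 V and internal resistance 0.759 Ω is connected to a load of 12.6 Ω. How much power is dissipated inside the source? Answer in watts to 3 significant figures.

Internal loss is I²r, with I set by the total series resistance r+R.
I = ε / (r + R) = 3.30 / (0.759 + 12.6) = 0.2470 A
P_int = I² r = (0.2470)² × 0.759 = 0.04632 W

0.0463 W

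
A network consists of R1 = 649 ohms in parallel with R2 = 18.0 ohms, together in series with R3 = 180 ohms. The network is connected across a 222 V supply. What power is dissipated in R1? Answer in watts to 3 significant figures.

0.597 W

Combine R1 and R2 into their parallel equivalent first, reducing the network to two series resistors.
R_p = (649×18.0)/(649+18.0) = 17.51 Ω
R_total = R_p + 180 = 17.51 + 180 = 197.5 Ω
I = V / R_total = 222 / 197.5 = 1.124 A
Voltage across the parallel pair: V_p = I × R_p = 1.124 × 17.51 = 19.69 V
R1 sits across V_p; its power is V_p²/R.
P_R1 = (19.69)² / 649 = 0.5971 W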